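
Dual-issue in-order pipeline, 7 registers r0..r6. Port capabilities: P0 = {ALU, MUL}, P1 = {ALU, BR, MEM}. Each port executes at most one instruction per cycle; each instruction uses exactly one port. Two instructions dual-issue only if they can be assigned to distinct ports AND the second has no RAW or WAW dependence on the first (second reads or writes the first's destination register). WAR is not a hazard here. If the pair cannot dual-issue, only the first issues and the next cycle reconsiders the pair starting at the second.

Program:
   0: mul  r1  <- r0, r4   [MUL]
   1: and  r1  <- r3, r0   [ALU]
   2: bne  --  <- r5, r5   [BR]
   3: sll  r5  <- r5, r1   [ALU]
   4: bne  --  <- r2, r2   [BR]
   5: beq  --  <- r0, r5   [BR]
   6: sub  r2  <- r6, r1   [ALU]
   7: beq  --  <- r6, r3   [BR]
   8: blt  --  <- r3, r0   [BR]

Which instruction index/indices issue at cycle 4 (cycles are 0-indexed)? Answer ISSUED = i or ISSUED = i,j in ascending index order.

ISSUED = 7

0. mul.MUL @i0  | WAW r1
1. and.ALU;bne.BR @i1&i2  | 2-wide
2. sll.ALU;bne.BR @i3&i4  | 2-wide
3. beq.BR;sub.ALU @i5&i6  | 2-wide
4. beq.BR @i7  | no-port BR/BR
5. blt.BR @i8  | tail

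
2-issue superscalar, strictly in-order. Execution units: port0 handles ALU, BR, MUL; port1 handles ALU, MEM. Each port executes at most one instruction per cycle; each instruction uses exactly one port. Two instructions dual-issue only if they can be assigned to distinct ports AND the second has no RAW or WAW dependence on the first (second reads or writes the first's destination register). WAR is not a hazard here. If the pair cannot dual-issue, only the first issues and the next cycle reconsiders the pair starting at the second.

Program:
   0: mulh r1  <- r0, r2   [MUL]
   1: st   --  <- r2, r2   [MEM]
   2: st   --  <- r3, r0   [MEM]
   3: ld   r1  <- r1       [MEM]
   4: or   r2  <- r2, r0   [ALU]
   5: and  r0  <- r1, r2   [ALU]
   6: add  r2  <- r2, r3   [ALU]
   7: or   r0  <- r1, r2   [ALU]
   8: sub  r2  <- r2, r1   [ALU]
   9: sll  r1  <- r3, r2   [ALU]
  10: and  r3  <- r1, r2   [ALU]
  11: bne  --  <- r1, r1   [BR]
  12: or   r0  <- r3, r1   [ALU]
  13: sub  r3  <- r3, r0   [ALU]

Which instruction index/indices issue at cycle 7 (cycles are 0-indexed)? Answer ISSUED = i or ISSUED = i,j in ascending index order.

[0] i0,i1  mulh;st  -- dual
[1] i2  st  -- no-port MEM/MEM
[2] i3,i4  ld;or  -- dual
[3] i5,i6  and;add  -- dual
[4] i7,i8  or;sub  -- dual
[5] i9  sll  -- RAW r1
[6] i10,i11  and;bne  -- dual
[7] i12  or  -- RAW r0
[8] i13  sub  -- tail

ISSUED = 12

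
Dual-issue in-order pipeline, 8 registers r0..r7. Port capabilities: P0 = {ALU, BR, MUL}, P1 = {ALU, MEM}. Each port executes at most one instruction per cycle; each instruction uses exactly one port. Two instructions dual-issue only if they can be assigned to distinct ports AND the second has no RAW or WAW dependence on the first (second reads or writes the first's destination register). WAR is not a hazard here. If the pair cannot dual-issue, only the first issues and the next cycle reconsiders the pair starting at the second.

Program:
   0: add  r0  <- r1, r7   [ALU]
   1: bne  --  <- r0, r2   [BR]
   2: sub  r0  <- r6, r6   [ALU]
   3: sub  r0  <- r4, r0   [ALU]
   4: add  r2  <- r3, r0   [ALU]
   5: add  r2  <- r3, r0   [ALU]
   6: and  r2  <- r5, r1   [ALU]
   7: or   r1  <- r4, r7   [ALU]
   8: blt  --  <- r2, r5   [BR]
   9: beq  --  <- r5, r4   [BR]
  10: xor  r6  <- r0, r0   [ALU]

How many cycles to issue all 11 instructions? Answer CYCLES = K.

CYCLES = 8

c0: i0 add.ALU  RAW r0
c1: i1/i2 bne.BR sub.ALU  pair
c2: i3 sub.ALU  RAW r0
c3: i4 add.ALU  WAW r2
c4: i5 add.ALU  WAW r2
c5: i6/i7 and.ALU or.ALU  pair
c6: i8 blt.BR  no-port BR/BR
c7: i9/i10 beq.BR xor.ALU  pair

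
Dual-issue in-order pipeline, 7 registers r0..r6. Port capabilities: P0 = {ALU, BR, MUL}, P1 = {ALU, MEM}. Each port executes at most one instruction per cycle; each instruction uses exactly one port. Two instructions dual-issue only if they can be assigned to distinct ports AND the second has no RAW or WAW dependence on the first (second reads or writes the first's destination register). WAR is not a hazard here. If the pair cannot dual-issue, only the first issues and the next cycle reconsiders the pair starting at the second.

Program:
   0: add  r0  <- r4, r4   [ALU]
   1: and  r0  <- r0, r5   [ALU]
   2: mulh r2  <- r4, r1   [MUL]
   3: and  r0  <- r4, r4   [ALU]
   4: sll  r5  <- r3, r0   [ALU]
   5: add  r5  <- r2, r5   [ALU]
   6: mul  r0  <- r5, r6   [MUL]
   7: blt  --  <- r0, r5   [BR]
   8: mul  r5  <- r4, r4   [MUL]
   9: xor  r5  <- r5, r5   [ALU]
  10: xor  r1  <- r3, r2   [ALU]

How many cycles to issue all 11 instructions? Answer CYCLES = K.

[0] i0  add.ALU  -- RAW+WAW r0
[1] i1+i2  and.ALU mulh.MUL  -- 2-wide
[2] i3  and.ALU  -- RAW r0
[3] i4  sll.ALU  -- RAW+WAW r5
[4] i5  add.ALU  -- RAW r5
[5] i6  mul.MUL  -- no-port MUL/BR
[6] i7  blt.BR  -- no-port BR/MUL
[7] i8  mul.MUL  -- RAW+WAW r5
[8] i9+i10  xor.ALU xor.ALU  -- 2-wide

CYCLES = 9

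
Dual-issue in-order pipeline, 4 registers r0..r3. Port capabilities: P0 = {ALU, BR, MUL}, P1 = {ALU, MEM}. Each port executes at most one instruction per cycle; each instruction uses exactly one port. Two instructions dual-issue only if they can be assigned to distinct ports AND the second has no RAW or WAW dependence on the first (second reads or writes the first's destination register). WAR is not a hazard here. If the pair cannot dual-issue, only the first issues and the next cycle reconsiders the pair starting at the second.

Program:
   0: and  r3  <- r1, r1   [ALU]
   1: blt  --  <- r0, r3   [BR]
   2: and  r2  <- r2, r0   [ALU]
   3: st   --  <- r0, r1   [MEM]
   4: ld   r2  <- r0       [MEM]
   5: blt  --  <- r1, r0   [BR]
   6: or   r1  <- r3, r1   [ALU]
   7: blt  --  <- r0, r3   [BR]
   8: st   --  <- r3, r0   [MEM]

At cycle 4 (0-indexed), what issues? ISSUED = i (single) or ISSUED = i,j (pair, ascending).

  cy0 -> i0 (and) RAW r3
  cy1 -> i1/i2 (blt;and) 2-wide
  cy2 -> i3 (st) no-port MEM/MEM
  cy3 -> i4/i5 (ld;blt) 2-wide
  cy4 -> i6/i7 (or;blt) 2-wide
  cy5 -> i8 (st) tail

ISSUED = 6,7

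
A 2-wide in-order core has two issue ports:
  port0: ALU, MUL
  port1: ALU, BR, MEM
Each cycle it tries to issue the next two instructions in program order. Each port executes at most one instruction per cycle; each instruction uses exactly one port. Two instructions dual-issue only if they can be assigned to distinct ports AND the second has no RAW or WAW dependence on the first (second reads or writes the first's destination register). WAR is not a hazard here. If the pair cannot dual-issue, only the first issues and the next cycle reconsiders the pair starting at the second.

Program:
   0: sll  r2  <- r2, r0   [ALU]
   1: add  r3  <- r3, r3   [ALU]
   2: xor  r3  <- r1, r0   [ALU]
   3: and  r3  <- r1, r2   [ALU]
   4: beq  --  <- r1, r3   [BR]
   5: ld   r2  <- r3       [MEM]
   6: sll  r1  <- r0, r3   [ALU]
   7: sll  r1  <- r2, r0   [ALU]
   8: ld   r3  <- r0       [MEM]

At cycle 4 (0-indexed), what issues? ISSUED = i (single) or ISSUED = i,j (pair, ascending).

ISSUED = 5,6

0. sll.ALU;add.ALU @i0&i1  | 2-wide
1. xor.ALU @i2  | WAW r3
2. and.ALU @i3  | RAW r3
3. beq.BR @i4  | no-port BR/MEM
4. ld.MEM;sll.ALU @i5&i6  | 2-wide
5. sll.ALU;ld.MEM @i7&i8  | 2-wide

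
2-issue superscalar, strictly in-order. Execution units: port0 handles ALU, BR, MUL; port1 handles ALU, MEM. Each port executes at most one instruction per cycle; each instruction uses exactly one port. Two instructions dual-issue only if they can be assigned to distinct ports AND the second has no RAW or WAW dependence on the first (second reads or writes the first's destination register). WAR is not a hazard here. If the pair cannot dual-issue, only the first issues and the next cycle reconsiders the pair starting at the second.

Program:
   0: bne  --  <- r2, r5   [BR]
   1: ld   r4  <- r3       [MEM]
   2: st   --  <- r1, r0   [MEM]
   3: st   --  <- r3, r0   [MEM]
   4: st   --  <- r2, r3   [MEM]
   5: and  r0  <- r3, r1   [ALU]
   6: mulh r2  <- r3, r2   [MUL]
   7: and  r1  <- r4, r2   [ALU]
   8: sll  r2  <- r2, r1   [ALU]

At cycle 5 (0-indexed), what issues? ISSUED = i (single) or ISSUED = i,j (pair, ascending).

ISSUED = 7

t=0 i0/i1:bne/ld ; pair
t=1 i2:st ; no-port MEM/MEM
t=2 i3:st ; no-port MEM/MEM
t=3 i4/i5:st/and ; pair
t=4 i6:mulh ; RAW r2
t=5 i7:and ; RAW r1
t=6 i8:sll ; tail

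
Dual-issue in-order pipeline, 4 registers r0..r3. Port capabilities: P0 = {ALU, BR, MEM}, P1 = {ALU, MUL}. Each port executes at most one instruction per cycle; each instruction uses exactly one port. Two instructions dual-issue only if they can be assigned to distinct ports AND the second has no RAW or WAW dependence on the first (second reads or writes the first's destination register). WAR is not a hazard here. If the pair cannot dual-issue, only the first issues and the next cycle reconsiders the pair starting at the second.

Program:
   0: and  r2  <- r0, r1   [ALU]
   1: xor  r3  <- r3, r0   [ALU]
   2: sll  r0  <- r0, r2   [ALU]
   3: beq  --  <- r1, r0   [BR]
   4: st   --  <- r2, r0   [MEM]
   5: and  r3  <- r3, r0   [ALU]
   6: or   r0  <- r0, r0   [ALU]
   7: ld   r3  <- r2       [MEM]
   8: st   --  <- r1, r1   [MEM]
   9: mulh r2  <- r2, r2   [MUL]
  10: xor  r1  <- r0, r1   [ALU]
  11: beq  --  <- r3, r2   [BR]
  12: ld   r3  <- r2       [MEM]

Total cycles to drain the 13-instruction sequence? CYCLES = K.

0. and/xor @i0&i1  | pair
1. sll @i2  | RAW r0
2. beq @i3  | no-port BR/MEM
3. st/and @i4&i5  | pair
4. or/ld @i6&i7  | pair
5. st/mulh @i8&i9  | pair
6. xor/beq @i10&i11  | pair
7. ld @i12  | tail

CYCLES = 8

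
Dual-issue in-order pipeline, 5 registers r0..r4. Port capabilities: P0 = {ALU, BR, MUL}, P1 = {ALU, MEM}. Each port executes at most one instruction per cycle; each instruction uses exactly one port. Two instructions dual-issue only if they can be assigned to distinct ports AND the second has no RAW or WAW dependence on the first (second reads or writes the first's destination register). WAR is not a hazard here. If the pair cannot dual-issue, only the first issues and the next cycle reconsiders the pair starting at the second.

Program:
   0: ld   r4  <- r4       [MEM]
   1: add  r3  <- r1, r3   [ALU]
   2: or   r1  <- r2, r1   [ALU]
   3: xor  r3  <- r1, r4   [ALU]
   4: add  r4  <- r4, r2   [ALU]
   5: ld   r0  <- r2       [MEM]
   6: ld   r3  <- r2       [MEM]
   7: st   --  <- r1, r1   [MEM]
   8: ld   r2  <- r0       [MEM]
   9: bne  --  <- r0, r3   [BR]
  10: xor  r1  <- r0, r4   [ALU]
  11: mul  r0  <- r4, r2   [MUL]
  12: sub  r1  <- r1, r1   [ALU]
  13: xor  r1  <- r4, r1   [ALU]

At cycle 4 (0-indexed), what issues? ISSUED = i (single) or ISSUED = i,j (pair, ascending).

c0: i0&i1 ld.MEM+add.ALU  pair
c1: i2 or.ALU  RAW r1
c2: i3&i4 xor.ALU+add.ALU  pair
c3: i5 ld.MEM  no-port MEM/MEM
c4: i6 ld.MEM  no-port MEM/MEM
c5: i7 st.MEM  no-port MEM/MEM
c6: i8&i9 ld.MEM+bne.BR  pair
c7: i10&i11 xor.ALU+mul.MUL  pair
c8: i12 sub.ALU  RAW+WAW r1
c9: i13 xor.ALU  tail

ISSUED = 6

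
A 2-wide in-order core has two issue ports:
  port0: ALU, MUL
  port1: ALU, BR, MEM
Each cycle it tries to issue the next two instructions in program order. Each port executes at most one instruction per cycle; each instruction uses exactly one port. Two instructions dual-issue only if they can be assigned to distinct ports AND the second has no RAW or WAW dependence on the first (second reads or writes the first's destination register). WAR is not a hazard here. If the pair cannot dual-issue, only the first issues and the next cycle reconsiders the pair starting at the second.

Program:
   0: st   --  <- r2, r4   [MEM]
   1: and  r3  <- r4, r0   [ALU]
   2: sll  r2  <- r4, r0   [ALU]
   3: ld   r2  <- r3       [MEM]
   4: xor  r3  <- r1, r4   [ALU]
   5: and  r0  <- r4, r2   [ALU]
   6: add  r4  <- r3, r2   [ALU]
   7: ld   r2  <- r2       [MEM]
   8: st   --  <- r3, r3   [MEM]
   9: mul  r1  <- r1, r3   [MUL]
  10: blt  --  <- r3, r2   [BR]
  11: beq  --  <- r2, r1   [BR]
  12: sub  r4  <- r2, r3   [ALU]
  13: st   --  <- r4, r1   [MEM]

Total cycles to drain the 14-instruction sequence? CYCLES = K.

#0 head=0: st;and i0&i1 pair
#1 head=2: sll i2 WAW r2
#2 head=3: ld;xor i3&i4 pair
#3 head=5: and;add i5&i6 pair
#4 head=7: ld i7 no-port MEM/MEM
#5 head=8: st;mul i8&i9 pair
#6 head=10: blt i10 no-port BR/BR
#7 head=11: beq;sub i11&i12 pair
#8 head=13: st i13 tail

CYCLES = 9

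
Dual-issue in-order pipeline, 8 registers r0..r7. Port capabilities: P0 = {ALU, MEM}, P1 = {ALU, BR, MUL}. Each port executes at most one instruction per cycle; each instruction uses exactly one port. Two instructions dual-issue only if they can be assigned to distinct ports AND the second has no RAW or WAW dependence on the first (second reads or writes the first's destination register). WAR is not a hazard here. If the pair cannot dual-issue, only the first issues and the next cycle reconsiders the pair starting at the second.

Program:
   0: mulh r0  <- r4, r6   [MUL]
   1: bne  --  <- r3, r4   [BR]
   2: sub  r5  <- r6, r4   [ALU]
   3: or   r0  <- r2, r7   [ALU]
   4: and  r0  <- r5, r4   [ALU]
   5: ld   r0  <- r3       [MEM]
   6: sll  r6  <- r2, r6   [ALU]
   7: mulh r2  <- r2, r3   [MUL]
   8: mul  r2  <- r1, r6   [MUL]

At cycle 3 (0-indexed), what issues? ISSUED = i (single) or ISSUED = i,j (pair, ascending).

  cy0 -> i0 (mulh.MUL) no-port MUL/BR
  cy1 -> i1+i2 (bne.BR sub.ALU) 2-wide
  cy2 -> i3 (or.ALU) WAW r0
  cy3 -> i4 (and.ALU) WAW r0
  cy4 -> i5+i6 (ld.MEM sll.ALU) 2-wide
  cy5 -> i7 (mulh.MUL) no-port MUL/MUL
  cy6 -> i8 (mul.MUL) tail

ISSUED = 4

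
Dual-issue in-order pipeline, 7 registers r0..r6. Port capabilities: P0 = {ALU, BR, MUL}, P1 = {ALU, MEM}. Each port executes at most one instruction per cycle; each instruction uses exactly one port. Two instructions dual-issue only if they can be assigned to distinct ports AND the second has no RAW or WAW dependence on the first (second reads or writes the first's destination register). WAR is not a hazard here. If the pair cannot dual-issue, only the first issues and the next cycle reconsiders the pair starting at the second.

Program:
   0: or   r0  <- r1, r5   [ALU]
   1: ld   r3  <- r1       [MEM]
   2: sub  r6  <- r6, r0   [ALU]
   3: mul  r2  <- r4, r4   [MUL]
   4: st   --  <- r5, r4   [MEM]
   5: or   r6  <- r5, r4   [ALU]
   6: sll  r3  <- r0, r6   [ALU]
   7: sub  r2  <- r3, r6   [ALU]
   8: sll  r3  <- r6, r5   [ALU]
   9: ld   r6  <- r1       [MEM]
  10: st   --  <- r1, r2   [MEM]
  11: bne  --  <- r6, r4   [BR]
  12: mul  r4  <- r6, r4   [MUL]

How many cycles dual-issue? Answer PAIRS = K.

t=0 i0/i1:or.ALU+ld.MEM ; pair
t=1 i2/i3:sub.ALU+mul.MUL ; pair
t=2 i4/i5:st.MEM+or.ALU ; pair
t=3 i6:sll.ALU ; RAW r3
t=4 i7/i8:sub.ALU+sll.ALU ; pair
t=5 i9:ld.MEM ; no-port MEM/MEM
t=6 i10/i11:st.MEM+bne.BR ; pair
t=7 i12:mul.MUL ; tail

PAIRS = 5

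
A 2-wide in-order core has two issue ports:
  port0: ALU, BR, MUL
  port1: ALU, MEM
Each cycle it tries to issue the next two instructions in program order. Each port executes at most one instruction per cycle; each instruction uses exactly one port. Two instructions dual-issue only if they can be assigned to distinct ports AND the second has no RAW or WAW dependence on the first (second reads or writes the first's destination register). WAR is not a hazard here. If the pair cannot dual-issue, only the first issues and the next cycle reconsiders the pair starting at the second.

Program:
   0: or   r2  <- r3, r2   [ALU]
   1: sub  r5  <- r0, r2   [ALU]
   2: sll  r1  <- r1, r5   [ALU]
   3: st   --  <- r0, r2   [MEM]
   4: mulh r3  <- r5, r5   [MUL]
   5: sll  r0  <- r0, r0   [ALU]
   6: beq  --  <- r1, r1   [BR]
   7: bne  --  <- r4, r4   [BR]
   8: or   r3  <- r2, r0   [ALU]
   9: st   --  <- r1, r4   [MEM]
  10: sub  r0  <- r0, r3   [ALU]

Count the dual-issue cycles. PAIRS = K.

PAIRS = 4

0. or.ALU @i0  | RAW r2
1. sub.ALU @i1  | RAW r5
2. sll.ALU st.MEM @i2+i3  | dual
3. mulh.MUL sll.ALU @i4+i5  | dual
4. beq.BR @i6  | no-port BR/BR
5. bne.BR or.ALU @i7+i8  | dual
6. st.MEM sub.ALU @i9+i10  | dual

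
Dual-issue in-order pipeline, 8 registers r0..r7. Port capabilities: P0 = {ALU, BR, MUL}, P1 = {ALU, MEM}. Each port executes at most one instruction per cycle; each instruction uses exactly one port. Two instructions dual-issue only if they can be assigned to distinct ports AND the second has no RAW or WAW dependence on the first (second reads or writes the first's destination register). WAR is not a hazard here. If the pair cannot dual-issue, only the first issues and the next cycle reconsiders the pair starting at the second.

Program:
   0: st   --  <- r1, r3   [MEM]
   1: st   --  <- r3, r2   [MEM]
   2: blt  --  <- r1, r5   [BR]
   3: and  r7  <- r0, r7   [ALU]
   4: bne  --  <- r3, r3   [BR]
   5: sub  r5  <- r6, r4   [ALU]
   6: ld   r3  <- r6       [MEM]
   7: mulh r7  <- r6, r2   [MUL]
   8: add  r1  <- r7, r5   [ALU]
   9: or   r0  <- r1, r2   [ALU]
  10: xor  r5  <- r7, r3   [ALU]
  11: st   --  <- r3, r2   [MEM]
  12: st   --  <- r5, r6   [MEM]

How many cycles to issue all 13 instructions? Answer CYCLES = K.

t=0 i0:st ; no-port MEM/MEM
t=1 i1/i2:st/blt ; dual
t=2 i3/i4:and/bne ; dual
t=3 i5/i6:sub/ld ; dual
t=4 i7:mulh ; RAW r7
t=5 i8:add ; RAW r1
t=6 i9/i10:or/xor ; dual
t=7 i11:st ; no-port MEM/MEM
t=8 i12:st ; tail

CYCLES = 9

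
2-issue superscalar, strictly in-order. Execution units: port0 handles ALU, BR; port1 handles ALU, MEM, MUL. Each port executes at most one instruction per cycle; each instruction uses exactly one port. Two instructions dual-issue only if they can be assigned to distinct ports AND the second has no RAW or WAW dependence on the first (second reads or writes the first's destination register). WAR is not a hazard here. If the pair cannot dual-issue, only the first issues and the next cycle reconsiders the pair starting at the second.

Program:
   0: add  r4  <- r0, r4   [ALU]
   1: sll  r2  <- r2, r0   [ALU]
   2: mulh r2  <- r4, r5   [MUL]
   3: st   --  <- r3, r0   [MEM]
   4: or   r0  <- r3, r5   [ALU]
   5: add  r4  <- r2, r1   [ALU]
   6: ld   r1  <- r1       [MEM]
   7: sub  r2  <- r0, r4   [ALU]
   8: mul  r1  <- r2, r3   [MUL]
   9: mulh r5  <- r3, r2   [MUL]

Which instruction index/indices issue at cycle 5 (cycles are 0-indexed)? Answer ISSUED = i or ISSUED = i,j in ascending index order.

ISSUED = 8

  cy0 -> i0+i1 (add/sll) 2-wide
  cy1 -> i2 (mulh) no-port MUL/MEM
  cy2 -> i3+i4 (st/or) 2-wide
  cy3 -> i5+i6 (add/ld) 2-wide
  cy4 -> i7 (sub) RAW r2
  cy5 -> i8 (mul) no-port MUL/MUL
  cy6 -> i9 (mulh) tail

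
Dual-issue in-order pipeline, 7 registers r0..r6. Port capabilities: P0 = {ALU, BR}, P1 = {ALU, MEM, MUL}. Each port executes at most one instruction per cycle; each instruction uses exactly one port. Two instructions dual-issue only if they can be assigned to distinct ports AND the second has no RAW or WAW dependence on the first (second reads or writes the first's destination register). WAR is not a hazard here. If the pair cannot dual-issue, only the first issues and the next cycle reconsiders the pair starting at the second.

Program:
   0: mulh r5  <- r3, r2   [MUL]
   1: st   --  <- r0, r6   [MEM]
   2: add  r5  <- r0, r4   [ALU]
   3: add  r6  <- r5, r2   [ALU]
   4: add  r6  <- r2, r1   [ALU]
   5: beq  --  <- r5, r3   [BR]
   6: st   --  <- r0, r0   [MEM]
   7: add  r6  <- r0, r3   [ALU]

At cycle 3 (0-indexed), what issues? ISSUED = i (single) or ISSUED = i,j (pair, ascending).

ISSUED = 4,5

[0] i0  mulh.MUL  -- no-port MUL/MEM
[1] i1+i2  st.MEM add.ALU  -- pair
[2] i3  add.ALU  -- WAW r6
[3] i4+i5  add.ALU beq.BR  -- pair
[4] i6+i7  st.MEM add.ALU  -- pair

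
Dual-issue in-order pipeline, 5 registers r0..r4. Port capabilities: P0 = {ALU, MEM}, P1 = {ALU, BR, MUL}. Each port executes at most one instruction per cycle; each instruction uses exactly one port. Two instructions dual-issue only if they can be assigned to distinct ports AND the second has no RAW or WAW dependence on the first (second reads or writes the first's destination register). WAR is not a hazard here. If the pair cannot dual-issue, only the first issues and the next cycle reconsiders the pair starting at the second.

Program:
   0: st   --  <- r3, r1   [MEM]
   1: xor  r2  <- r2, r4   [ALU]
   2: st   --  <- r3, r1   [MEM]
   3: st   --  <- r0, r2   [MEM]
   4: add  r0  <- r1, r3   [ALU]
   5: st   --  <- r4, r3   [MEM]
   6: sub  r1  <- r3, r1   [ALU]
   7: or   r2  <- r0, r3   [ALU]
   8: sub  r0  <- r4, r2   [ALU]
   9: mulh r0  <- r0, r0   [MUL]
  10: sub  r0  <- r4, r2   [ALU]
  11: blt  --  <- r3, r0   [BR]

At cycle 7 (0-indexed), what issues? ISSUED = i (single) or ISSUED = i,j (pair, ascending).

ISSUED = 10

0. st.MEM/xor.ALU @i0,i1  | dual
1. st.MEM @i2  | no-port MEM/MEM
2. st.MEM/add.ALU @i3,i4  | dual
3. st.MEM/sub.ALU @i5,i6  | dual
4. or.ALU @i7  | RAW r2
5. sub.ALU @i8  | RAW+WAW r0
6. mulh.MUL @i9  | WAW r0
7. sub.ALU @i10  | RAW r0
8. blt.BR @i11  | tail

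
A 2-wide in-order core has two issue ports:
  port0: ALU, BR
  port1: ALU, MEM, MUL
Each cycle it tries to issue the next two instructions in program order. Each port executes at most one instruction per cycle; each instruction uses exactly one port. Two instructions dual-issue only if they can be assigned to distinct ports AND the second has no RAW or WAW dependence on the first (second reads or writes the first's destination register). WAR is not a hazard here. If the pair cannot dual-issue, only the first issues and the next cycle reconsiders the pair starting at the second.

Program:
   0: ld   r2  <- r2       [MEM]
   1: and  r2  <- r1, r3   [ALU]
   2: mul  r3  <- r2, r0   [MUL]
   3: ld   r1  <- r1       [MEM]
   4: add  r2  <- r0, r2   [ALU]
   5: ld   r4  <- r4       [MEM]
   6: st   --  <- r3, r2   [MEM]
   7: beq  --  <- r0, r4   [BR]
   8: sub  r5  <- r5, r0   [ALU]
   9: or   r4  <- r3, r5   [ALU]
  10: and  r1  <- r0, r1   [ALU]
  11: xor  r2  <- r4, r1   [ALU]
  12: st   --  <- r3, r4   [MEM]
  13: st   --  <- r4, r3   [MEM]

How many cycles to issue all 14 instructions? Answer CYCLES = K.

t=0 i0:ld ; WAW r2
t=1 i1:and ; RAW r2
t=2 i2:mul ; no-port MUL/MEM
t=3 i3+i4:ld+add ; dual
t=4 i5:ld ; no-port MEM/MEM
t=5 i6+i7:st+beq ; dual
t=6 i8:sub ; RAW r5
t=7 i9+i10:or+and ; dual
t=8 i11+i12:xor+st ; dual
t=9 i13:st ; tail

CYCLES = 10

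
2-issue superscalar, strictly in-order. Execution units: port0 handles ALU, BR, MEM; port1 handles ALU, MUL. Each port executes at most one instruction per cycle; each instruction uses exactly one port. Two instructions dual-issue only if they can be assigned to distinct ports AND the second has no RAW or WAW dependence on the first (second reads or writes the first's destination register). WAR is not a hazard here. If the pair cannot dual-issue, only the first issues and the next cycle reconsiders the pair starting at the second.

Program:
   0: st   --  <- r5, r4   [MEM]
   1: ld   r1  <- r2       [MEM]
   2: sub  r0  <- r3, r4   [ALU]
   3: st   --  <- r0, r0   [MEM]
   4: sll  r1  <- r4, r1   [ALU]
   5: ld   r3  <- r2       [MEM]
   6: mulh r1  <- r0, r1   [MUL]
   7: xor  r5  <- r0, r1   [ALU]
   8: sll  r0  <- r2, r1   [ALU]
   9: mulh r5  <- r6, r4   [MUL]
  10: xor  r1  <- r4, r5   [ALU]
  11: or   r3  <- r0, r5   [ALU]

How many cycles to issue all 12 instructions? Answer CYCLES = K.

c0: i0 st  no-port MEM/MEM
c1: i1+i2 ld/sub  dual
c2: i3+i4 st/sll  dual
c3: i5+i6 ld/mulh  dual
c4: i7+i8 xor/sll  dual
c5: i9 mulh  RAW r5
c6: i10+i11 xor/or  dual

CYCLES = 7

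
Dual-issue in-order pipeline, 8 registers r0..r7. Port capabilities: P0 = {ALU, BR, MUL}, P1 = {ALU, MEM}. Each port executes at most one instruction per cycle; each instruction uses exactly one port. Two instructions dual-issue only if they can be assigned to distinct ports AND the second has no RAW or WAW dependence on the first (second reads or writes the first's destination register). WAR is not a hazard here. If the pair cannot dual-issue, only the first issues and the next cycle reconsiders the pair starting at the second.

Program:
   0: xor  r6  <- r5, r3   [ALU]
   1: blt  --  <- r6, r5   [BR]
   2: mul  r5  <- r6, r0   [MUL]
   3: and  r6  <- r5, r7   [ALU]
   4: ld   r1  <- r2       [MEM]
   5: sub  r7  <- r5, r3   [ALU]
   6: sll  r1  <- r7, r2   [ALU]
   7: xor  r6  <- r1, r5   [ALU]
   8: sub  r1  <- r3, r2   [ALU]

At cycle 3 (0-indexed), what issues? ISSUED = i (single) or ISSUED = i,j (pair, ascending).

ISSUED = 3,4

[0] i0  xor  -- RAW r6
[1] i1  blt  -- no-port BR/MUL
[2] i2  mul  -- RAW r5
[3] i3/i4  and/ld  -- pair
[4] i5  sub  -- RAW r7
[5] i6  sll  -- RAW r1
[6] i7/i8  xor/sub  -- pair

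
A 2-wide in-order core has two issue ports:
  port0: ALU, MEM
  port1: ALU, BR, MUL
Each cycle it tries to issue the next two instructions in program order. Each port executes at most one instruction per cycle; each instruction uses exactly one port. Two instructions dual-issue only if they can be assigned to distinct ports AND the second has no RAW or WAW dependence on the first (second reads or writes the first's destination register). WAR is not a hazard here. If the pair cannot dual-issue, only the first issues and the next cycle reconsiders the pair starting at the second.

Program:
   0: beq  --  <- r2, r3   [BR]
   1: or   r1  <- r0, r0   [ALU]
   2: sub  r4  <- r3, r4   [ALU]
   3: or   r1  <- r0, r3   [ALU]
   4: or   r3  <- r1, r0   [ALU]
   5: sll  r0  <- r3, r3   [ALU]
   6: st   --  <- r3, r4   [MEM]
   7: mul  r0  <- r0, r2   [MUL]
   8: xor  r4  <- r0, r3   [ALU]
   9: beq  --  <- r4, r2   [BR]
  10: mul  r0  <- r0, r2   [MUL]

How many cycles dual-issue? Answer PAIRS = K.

PAIRS = 3

c0: i0&i1 beq.BR or.ALU  dual
c1: i2&i3 sub.ALU or.ALU  dual
c2: i4 or.ALU  RAW r3
c3: i5&i6 sll.ALU st.MEM  dual
c4: i7 mul.MUL  RAW r0
c5: i8 xor.ALU  RAW r4
c6: i9 beq.BR  no-port BR/MUL
c7: i10 mul.MUL  tail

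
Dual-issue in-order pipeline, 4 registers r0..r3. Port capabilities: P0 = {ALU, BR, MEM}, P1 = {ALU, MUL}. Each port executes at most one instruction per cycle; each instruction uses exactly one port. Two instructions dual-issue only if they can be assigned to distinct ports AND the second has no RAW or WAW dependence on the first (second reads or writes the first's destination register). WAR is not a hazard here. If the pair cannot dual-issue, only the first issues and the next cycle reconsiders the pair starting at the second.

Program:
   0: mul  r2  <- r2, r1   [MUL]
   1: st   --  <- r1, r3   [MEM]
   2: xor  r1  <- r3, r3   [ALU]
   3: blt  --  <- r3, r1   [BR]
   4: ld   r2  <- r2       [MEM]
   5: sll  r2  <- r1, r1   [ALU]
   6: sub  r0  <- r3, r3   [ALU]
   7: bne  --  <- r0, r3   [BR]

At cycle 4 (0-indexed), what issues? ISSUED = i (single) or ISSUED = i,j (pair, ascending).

ISSUED = 5,6

[0] i0+i1  mul/st  -- dual
[1] i2  xor  -- RAW r1
[2] i3  blt  -- no-port BR/MEM
[3] i4  ld  -- WAW r2
[4] i5+i6  sll/sub  -- dual
[5] i7  bne  -- tail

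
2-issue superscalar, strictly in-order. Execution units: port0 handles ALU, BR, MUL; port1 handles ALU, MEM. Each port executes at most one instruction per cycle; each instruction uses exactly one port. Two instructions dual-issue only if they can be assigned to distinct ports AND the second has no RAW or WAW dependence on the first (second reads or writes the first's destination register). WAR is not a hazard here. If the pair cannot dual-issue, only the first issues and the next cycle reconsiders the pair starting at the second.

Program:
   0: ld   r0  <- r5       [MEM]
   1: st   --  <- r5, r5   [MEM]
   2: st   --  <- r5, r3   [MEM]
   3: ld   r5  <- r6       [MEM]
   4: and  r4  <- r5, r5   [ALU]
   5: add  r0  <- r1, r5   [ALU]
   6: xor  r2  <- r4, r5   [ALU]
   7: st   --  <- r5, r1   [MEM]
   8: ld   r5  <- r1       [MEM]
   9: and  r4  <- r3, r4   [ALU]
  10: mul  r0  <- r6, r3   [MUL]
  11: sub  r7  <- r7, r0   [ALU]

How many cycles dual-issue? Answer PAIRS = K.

PAIRS = 3

  cy0 -> i0 (ld) no-port MEM/MEM
  cy1 -> i1 (st) no-port MEM/MEM
  cy2 -> i2 (st) no-port MEM/MEM
  cy3 -> i3 (ld) RAW r5
  cy4 -> i4/i5 (and add) dual
  cy5 -> i6/i7 (xor st) dual
  cy6 -> i8/i9 (ld and) dual
  cy7 -> i10 (mul) RAW r0
  cy8 -> i11 (sub) tail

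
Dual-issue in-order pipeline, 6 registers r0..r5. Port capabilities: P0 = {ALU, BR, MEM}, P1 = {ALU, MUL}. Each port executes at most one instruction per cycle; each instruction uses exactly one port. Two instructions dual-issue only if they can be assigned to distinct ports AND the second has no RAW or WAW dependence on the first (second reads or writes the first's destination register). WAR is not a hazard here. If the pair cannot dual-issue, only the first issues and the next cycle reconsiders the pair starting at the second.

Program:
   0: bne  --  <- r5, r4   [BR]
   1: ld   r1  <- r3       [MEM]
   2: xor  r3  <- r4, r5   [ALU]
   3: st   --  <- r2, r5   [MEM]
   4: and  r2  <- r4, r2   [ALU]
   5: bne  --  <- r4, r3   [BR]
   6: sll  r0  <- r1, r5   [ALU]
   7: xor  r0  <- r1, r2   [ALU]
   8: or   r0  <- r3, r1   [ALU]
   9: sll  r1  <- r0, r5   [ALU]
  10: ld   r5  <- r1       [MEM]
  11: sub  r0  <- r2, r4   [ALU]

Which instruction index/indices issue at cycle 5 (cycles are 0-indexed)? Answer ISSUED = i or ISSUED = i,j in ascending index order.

ISSUED = 8

[0] i0  bne  -- no-port BR/MEM
[1] i1/i2  ld xor  -- dual
[2] i3/i4  st and  -- dual
[3] i5/i6  bne sll  -- dual
[4] i7  xor  -- WAW r0
[5] i8  or  -- RAW r0
[6] i9  sll  -- RAW r1
[7] i10/i11  ld sub  -- dual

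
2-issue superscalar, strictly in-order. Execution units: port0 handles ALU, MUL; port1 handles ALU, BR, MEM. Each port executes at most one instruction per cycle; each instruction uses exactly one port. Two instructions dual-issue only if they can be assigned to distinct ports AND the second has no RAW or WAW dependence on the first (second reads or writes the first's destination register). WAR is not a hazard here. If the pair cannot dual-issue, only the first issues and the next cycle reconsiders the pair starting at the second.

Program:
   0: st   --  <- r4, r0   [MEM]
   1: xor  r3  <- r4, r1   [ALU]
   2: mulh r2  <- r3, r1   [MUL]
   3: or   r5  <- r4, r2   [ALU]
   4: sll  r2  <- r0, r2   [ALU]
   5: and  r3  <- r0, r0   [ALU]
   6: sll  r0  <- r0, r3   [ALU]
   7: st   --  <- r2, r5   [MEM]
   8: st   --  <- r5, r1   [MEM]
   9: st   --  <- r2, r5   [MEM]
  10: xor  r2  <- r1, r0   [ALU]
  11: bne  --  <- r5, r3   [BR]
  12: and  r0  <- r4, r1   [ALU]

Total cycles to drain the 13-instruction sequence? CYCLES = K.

t=0 i0/i1:st.MEM/xor.ALU ; pair
t=1 i2:mulh.MUL ; RAW r2
t=2 i3/i4:or.ALU/sll.ALU ; pair
t=3 i5:and.ALU ; RAW r3
t=4 i6/i7:sll.ALU/st.MEM ; pair
t=5 i8:st.MEM ; no-port MEM/MEM
t=6 i9/i10:st.MEM/xor.ALU ; pair
t=7 i11/i12:bne.BR/and.ALU ; pair

CYCLES = 8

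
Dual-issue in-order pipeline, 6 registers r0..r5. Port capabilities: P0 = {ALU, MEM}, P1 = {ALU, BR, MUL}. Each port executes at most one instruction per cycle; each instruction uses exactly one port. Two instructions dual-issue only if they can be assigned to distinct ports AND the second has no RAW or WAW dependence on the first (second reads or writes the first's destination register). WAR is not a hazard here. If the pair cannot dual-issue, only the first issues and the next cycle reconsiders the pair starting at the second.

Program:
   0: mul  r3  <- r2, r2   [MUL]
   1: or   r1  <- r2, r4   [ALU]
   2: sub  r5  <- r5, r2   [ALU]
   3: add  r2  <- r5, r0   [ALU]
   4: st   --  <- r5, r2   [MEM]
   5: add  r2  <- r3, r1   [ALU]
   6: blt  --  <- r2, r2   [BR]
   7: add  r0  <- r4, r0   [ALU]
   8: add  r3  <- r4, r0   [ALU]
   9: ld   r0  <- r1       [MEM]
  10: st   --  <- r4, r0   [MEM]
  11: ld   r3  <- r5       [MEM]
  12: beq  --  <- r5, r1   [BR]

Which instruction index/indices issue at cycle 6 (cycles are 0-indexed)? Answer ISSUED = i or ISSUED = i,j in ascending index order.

ISSUED = 10

t=0 i0&i1:mul.MUL/or.ALU ; 2-wide
t=1 i2:sub.ALU ; RAW r5
t=2 i3:add.ALU ; RAW r2
t=3 i4&i5:st.MEM/add.ALU ; 2-wide
t=4 i6&i7:blt.BR/add.ALU ; 2-wide
t=5 i8&i9:add.ALU/ld.MEM ; 2-wide
t=6 i10:st.MEM ; no-port MEM/MEM
t=7 i11&i12:ld.MEM/beq.BR ; 2-wide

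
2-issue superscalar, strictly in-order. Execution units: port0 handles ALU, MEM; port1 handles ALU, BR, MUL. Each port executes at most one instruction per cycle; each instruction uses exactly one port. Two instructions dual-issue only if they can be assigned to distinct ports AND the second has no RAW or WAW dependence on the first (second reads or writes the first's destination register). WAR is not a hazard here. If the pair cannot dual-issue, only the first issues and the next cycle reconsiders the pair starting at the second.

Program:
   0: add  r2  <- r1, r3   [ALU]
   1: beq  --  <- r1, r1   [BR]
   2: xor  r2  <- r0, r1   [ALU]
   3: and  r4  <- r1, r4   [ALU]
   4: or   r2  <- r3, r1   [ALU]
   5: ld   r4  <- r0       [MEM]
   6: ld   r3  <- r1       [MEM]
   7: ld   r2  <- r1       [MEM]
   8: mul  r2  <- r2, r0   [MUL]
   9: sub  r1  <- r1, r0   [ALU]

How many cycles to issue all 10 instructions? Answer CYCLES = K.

  cy0 -> i0&i1 (add beq) 2-wide
  cy1 -> i2&i3 (xor and) 2-wide
  cy2 -> i4&i5 (or ld) 2-wide
  cy3 -> i6 (ld) no-port MEM/MEM
  cy4 -> i7 (ld) RAW+WAW r2
  cy5 -> i8&i9 (mul sub) 2-wide

CYCLES = 6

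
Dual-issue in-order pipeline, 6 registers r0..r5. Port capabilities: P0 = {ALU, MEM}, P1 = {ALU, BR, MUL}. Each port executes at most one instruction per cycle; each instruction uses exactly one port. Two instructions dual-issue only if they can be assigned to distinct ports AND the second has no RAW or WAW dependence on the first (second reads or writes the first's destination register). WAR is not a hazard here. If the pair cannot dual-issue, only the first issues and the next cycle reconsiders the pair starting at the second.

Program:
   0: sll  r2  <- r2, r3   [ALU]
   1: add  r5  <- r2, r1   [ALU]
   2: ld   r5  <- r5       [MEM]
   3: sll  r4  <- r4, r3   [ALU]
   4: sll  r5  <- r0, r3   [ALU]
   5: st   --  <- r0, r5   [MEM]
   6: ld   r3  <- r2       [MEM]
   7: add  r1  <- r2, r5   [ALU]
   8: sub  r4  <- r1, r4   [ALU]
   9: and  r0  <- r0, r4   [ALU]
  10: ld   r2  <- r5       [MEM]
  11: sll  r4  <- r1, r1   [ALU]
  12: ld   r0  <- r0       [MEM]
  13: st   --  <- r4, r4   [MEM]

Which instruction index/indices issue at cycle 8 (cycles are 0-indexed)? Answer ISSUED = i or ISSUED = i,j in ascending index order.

0. sll @i0  | RAW r2
1. add @i1  | RAW+WAW r5
2. ld+sll @i2/i3  | dual
3. sll @i4  | RAW r5
4. st @i5  | no-port MEM/MEM
5. ld+add @i6/i7  | dual
6. sub @i8  | RAW r4
7. and+ld @i9/i10  | dual
8. sll+ld @i11/i12  | dual
9. st @i13  | tail

ISSUED = 11,12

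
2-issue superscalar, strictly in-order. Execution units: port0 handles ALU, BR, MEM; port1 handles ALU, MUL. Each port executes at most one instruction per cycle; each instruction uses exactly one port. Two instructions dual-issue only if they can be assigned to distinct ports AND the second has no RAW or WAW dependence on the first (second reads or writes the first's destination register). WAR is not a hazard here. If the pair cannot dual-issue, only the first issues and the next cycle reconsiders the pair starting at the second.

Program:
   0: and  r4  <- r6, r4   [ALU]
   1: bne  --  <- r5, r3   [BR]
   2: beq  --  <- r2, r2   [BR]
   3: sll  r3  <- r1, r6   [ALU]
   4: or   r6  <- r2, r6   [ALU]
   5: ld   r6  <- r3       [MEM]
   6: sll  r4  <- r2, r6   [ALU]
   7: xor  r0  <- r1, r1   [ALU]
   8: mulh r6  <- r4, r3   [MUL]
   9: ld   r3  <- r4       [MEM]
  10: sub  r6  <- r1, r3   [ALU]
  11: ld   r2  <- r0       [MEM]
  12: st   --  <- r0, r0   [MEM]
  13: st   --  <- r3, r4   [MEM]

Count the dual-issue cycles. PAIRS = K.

c0: i0,i1 and.ALU/bne.BR  pair
c1: i2,i3 beq.BR/sll.ALU  pair
c2: i4 or.ALU  WAW r6
c3: i5 ld.MEM  RAW r6
c4: i6,i7 sll.ALU/xor.ALU  pair
c5: i8,i9 mulh.MUL/ld.MEM  pair
c6: i10,i11 sub.ALU/ld.MEM  pair
c7: i12 st.MEM  no-port MEM/MEM
c8: i13 st.MEM  tail

PAIRS = 5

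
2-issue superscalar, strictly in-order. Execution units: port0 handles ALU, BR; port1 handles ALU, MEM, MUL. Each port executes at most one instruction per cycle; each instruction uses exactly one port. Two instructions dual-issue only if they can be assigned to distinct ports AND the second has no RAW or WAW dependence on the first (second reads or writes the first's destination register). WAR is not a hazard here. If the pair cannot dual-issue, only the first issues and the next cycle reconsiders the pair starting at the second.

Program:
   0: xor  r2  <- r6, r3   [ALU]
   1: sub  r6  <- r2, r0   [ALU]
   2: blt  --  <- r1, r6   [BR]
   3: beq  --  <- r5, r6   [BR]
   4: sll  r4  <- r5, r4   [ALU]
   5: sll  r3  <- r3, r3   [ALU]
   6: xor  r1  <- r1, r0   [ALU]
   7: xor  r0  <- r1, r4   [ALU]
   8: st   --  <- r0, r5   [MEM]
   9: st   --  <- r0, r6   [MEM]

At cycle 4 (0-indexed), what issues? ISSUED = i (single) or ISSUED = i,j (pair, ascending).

ISSUED = 5,6

#0 head=0: xor.ALU i0 RAW r2
#1 head=1: sub.ALU i1 RAW r6
#2 head=2: blt.BR i2 no-port BR/BR
#3 head=3: beq.BR;sll.ALU i3&i4 dual
#4 head=5: sll.ALU;xor.ALU i5&i6 dual
#5 head=7: xor.ALU i7 RAW r0
#6 head=8: st.MEM i8 no-port MEM/MEM
#7 head=9: st.MEM i9 tail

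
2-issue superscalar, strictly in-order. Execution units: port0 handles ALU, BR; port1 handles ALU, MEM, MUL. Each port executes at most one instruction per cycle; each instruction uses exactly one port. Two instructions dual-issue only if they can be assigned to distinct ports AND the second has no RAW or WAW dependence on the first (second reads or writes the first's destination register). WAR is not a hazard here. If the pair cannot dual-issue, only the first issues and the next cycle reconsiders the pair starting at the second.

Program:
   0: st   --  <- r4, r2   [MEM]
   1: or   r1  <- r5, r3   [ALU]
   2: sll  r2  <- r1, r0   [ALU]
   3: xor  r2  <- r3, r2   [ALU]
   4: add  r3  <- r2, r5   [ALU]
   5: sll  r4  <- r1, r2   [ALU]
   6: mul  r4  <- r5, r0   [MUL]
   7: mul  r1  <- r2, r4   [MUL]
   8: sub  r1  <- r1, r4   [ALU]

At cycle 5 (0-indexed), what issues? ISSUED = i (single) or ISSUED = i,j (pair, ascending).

t=0 i0+i1:st or ; 2-wide
t=1 i2:sll ; RAW+WAW r2
t=2 i3:xor ; RAW r2
t=3 i4+i5:add sll ; 2-wide
t=4 i6:mul ; no-port MUL/MUL
t=5 i7:mul ; RAW+WAW r1
t=6 i8:sub ; tail

ISSUED = 7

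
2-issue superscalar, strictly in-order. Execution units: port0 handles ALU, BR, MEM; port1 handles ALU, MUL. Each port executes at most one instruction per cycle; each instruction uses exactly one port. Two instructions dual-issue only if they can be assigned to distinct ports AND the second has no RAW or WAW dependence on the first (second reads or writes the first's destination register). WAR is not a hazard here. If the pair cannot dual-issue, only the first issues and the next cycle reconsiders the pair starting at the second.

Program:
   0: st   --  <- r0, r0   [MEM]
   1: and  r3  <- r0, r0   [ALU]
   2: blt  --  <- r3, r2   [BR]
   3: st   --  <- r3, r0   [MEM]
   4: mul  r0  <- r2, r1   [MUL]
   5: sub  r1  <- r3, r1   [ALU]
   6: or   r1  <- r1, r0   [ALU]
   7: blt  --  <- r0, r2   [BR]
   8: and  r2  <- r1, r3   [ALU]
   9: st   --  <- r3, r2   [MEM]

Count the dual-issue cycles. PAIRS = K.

  cy0 -> i0,i1 (st and) dual
  cy1 -> i2 (blt) no-port BR/MEM
  cy2 -> i3,i4 (st mul) dual
  cy3 -> i5 (sub) RAW+WAW r1
  cy4 -> i6,i7 (or blt) dual
  cy5 -> i8 (and) RAW r2
  cy6 -> i9 (st) tail

PAIRS = 3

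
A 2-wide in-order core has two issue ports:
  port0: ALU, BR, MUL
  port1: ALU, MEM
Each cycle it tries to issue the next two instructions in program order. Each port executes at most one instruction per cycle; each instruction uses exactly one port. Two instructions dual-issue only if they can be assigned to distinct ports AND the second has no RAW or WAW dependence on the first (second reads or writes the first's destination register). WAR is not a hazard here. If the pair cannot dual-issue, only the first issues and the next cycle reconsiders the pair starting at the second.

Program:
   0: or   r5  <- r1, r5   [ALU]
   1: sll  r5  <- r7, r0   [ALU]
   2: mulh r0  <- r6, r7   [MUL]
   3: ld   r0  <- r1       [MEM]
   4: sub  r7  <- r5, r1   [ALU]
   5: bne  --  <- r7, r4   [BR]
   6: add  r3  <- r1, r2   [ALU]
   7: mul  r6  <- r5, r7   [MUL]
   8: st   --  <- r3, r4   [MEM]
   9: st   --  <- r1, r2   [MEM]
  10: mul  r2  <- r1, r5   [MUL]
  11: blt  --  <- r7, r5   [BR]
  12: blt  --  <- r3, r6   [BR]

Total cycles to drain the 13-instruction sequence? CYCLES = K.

CYCLES = 8

c0: i0 or  WAW r5
c1: i1&i2 sll+mulh  pair
c2: i3&i4 ld+sub  pair
c3: i5&i6 bne+add  pair
c4: i7&i8 mul+st  pair
c5: i9&i10 st+mul  pair
c6: i11 blt  no-port BR/BR
c7: i12 blt  tail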